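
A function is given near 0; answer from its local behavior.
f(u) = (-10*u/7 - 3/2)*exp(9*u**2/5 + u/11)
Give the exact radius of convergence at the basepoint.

The factor exp(9*u**2/5 + u/11) is entire and contributes no finite singular point.
The polynomial part has no poles.
No finite singular points: the Taylor series at 0 converges everywhere.

The radius of convergence is infinite.


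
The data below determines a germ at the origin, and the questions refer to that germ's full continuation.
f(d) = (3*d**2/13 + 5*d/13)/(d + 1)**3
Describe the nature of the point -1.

The point is a pole of order 3.

The denominator factor d + 1 vanishes at -1 and appears to the power 3; the numerator there equals -2/13, nonzero, and no other factor vanishes.
Hence a pole whose order is the multiplicity, 3.


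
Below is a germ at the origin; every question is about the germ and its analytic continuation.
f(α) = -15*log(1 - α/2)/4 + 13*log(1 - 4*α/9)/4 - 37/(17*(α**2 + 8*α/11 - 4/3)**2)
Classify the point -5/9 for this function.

The point is a regular point.

Denominator factors: α**2 + 8*α/11 - 4/3 = -1273/891 at α = -5/9 — none vanishes.
Branch term log(1 - α/(2)): argument at -5/9 is 23/18, nonzero, so -5/9 is not its branch point (a point on a principal cut is still regular for the continued germ).
Branch term log(1 - α/(9/4)): argument at -5/9 is 101/81, nonzero, so -5/9 is not its branch point (a point on a principal cut is still regular for the continued germ).
So the germ continues analytically to -5/9.


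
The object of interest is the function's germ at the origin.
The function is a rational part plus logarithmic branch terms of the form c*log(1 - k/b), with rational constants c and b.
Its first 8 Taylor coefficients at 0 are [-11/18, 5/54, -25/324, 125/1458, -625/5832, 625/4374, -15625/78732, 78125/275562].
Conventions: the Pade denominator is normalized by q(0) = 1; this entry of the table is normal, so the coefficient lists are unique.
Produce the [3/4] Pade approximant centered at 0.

Taylor coefficients needed (read off): a_0 = -11/18, a_1 = 5/54, a_2 = -25/324, a_3 = 125/1458, a_4 = -625/5832, a_5 = 625/4374, a_6 = -15625/78732, a_7 = 78125/275562.
Write the denominator as Q(k) = 1 + q1*k + q2*k^2 + q3*k^3 + q4*k^4. Requiring Q*f - P = O(k^8) with deg P <= 3 kills the coefficients of k^4..k^7 in Q*f:
  k^4: a_4 + q1*a_3 + q2*a_2 + q3*a_1 + q4*a_0 = 0, i.e. -625/5832 + (125/1458)*q1 + (-25/324)*q2 + (5/54)*q3 + (-11/18)*q4 = 0.
  k^5: a_5 + q1*a_4 + q2*a_3 + q3*a_2 + q4*a_1 = 0, i.e. 625/4374 + (-625/5832)*q1 + (125/1458)*q2 + (-25/324)*q3 + (5/54)*q4 = 0.
  k^6: a_6 + q1*a_5 + q2*a_4 + q3*a_3 + q4*a_2 = 0, i.e. -15625/78732 + (625/4374)*q1 + (-625/5832)*q2 + (125/1458)*q3 + (-25/324)*q4 = 0.
  k^7: a_7 + q1*a_6 + q2*a_5 + q3*a_4 + q4*a_3 = 0, i.e. 78125/275562 + (-15625/78732)*q1 + (625/4374)*q2 + (-625/5832)*q3 + (125/1458)*q4 = 0.
Solving this linear system: q1 = 445/154, q2 = 325/132, q3 = 2425/4158, q4 = 125/16632.
The numerator is Q*f truncated at degree 3: P0 = a_0 = -11/18; P1 = a_1 + q1*a_0 = -1265/756; P2 = a_2 + q1*a_1 + q2*a_0 = -65575/49896; P3 = a_3 + q1*a_2 + q2*a_1 + q3*a_0 = -29825/112266.

The Pade approximant has numerator coefficients [-11/18, -1265/756, -65575/49896, -29825/112266]; denominator coefficients [1, 445/154, 325/132, 2425/4158, 125/16632].


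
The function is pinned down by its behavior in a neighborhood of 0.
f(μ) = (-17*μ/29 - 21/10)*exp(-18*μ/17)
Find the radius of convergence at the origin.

The radius of convergence is infinite.

The factor exp(-18*μ/17) is entire and contributes no finite singular point.
The polynomial part has no poles.
No finite singular points: the Taylor series at 0 converges everywhere.


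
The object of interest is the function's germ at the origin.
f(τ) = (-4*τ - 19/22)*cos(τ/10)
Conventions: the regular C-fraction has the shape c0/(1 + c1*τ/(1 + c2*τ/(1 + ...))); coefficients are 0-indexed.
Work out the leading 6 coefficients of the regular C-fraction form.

The regular C-fraction coefficients are [-19/22, -88/19, 1549161/334400, -19/17600, -4180/4647483, -408899084/88302177].

Taylor coefficients (expand at 0): a_0 = -19/22, a_1 = -4, a_2 = 19/4400, a_3 = 1/50, a_4 = -19/5280000, a_5 = -1/60000.
c0 = a_0 = -19/22. Peel one level at a time: if S = 1 + c*τ/S' with S'(0) = 1, then c is the τ-coefficient of S and S' = c*τ/(S - 1).
S_1 = c0/f = 1 + (-88/19)*τ + (1549161/72200)*τ^2 + ...; c1 = -88/19.
S_2 = c1*τ/(S_1 - 1) = 1 + (1549161/334400)*τ + (1549161/309760000)*τ^2 + ...; c2 = 1549161/334400.
S_3 = c2*τ/(S_2 - 1) = 1 + (-19/17600)*τ + (-361/371798640)*τ^2 + ...; c3 = -19/17600.
S_4 = c3*τ/(S_3 - 1) = 1 + (-4180/4647483)*τ + (-89957798480/21599098235289)*τ^2 + ...; c4 = -4180/4647483.
S_5 = c4*τ/(S_4 - 1) = 1 + (-408899084/88302177)*τ + ...; c5 = -408899084/88302177.


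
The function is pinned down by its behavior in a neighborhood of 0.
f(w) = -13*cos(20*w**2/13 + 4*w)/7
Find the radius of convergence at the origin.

The factor cos(20*w**2/13 + 4*w) is entire and contributes no finite singular point.
The polynomial part has no poles.
No finite singular points: the Taylor series at 0 converges everywhere.

The radius of convergence is infinite.


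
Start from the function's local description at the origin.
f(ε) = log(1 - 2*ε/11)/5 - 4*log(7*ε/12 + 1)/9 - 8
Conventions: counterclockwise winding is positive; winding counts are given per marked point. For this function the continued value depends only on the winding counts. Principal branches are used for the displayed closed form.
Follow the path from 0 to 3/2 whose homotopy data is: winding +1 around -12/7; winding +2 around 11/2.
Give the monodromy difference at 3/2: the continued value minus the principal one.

The rational part is single-valued and drops out of the difference; each branch term changes only by its own monodromy.
(-4/9)*log(1 - ε/(-12/7)): each positive loop around -12/7 adds 2*pi*i to the log, so winding +1 contributes (-4/9)*(1)*2*pi*i = -(8/9)*pi*i.
(1/5)*log(1 - ε/(11/2)): each positive loop around 11/2 adds 2*pi*i to the log, so winding +2 contributes (1/5)*(2)*2*pi*i = (4/5)*pi*i.
Summing the contributions at ε = 3/2 gives -(4/45)*pi*i.

Continued minus principal equals -(4/45)*pi*i.


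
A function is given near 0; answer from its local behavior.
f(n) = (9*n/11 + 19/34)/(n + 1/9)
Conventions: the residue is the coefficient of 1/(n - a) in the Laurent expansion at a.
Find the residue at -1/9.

The residue is 175/374.

At the order-1 pole -1/9 set g(n) = (n - (-1/9))*f(n) = 9*n/11 + 19/34.
Simple pole: residue = g(a) at a = -1/9, which is 175/374.


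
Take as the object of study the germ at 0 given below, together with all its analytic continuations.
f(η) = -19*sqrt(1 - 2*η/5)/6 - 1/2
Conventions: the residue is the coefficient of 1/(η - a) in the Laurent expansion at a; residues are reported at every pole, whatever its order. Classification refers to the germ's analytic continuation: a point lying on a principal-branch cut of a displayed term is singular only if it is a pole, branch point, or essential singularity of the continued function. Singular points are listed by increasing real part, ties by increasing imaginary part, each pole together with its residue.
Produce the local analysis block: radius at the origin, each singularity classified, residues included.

Branch term (-19/6)*sqrt(1 - η/(5/2)): its argument vanishes at η = 5/2, a square-root branch point, modulus 5/2.
The radius of convergence is the smallest modulus among the singular points: 5/2.

Radius of convergence at 0: 5/2.
At 5/2: an algebraic (square-root) branch point.


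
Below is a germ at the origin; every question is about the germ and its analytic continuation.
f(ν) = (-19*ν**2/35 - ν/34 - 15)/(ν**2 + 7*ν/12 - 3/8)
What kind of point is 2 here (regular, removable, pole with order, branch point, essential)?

The point is a regular point.

Denominator factors: ν**2 + 7*ν/12 - 3/8 = 115/24 at ν = 2 — none vanishes.
So the germ continues analytically to 2.


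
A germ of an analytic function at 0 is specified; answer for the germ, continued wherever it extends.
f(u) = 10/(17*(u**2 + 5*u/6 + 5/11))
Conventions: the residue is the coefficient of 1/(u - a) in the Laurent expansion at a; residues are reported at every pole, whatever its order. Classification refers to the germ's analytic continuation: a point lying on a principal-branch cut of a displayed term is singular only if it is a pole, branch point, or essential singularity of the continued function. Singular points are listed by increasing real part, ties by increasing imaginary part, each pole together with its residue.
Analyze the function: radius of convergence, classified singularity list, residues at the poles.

Denominator factor (u**2 + 5*u/6 + 5/11): discriminant -445/396, complex-conjugate roots (-5/12) + ((1/132)*sqrt(4895))*i and (-5/12) - ((1/132)*sqrt(4895))*i; poles of order 1, moduli (1/11)*sqrt(55) and (1/11)*sqrt(55).
The radius of convergence is the smallest modulus among the singular points: (1/11)*sqrt(55).
The factor u**2 + 5*u/6 + 5/11 splits as (u - a)(u - a') with a = (-5/12) - ((1/132)*sqrt(4895))*i, a' = (-5/12) + ((1/132)*sqrt(4895))*i. At the order-1 pole a set g(u) = (u - a)*f(u) = [10/17] / (u - a').
Simple pole: residue = g(a) at a = (-5/12) - ((1/132)*sqrt(4895))*i, which is ((12/1513)*sqrt(4895))*i.
The factor u**2 + 5*u/6 + 5/11 splits as (u - a)(u - a') with a = (-5/12) + ((1/132)*sqrt(4895))*i, a' = (-5/12) - ((1/132)*sqrt(4895))*i. At the order-1 pole a set g(u) = (u - a)*f(u) = [10/17] / (u - a').
Simple pole: residue = g(a) at a = (-5/12) + ((1/132)*sqrt(4895))*i, which is -((12/1513)*sqrt(4895))*i.
List the singular points by increasing real part (a conjugate pair: the negative imaginary part first).

Radius of convergence at 0: (1/11)*sqrt(55).
At (-5/12) - ((1/132)*sqrt(4895))*i: a pole of order 1; residue ((12/1513)*sqrt(4895))*i.
At (-5/12) + ((1/132)*sqrt(4895))*i: a pole of order 1; residue -((12/1513)*sqrt(4895))*i.


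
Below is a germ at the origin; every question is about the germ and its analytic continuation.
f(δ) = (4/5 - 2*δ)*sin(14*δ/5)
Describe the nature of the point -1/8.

The point is a regular point.

There is no denominator, hence no pole anywhere.
The factor sin(14*δ/5) is entire.
So the germ continues analytically to -1/8.


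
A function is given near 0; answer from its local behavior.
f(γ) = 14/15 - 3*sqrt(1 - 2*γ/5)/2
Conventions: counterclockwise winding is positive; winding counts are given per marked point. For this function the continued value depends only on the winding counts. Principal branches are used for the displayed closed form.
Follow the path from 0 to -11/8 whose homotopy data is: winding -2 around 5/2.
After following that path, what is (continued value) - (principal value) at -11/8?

Continued minus principal equals 0.

The rational part is single-valued and drops out of the difference; each branch term changes only by its own monodromy.
(-3/2)*sqrt(1 - γ/(5/2)): winding -2 is even, the square root returns to the same sheet, contribution 0.
Summing the contributions at γ = -11/8 gives 0.


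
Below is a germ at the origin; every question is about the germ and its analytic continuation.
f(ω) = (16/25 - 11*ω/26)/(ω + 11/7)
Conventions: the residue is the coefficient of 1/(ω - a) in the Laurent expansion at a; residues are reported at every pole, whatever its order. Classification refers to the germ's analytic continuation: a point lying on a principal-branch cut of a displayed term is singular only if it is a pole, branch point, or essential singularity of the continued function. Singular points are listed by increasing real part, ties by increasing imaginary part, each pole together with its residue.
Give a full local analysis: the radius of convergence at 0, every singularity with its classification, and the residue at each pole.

Denominator factor (ω + 11/7): pole of order 1 at -11/7, modulus 11/7.
The radius of convergence is the smallest modulus among the singular points: 11/7.
At the order-1 pole -11/7 set g(ω) = (ω - (-11/7))*f(ω) = 16/25 - 11*ω/26.
Simple pole: residue = g(a) at a = -11/7, which is 5937/4550.

Radius of convergence at 0: 11/7.
At -11/7: a pole of order 1; residue 5937/4550.


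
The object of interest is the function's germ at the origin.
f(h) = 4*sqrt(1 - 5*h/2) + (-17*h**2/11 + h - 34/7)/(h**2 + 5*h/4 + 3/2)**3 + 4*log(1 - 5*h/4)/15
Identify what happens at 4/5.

The point is a logarithmic branch point.

The term (4/15)*log(1 - h/(4/5)) has argument 1 - 4/5/(4/5) = 0 at 4/5: a logarithmic (infinitely-sheeted) branch point; the remaining terms are analytic or single-valued there.


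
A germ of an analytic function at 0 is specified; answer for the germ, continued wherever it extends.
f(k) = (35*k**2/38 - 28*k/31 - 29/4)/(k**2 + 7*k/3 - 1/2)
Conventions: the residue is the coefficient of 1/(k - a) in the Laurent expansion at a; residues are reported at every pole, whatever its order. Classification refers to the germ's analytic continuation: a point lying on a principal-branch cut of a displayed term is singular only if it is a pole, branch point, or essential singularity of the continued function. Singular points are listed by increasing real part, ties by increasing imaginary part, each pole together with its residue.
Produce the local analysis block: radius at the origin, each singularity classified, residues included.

Denominator factor (k**2 + 7*k/3 - 1/2): discriminant 67/9, real irrational roots -7/6 + (1/6)*sqrt(67) and -7/6 - (1/6)*sqrt(67); poles of order 1, moduli -7/6 + (1/6)*sqrt(67) and 7/6 + (1/6)*sqrt(67).
The radius of convergence is the smallest modulus among the singular points: -7/6 + (1/6)*sqrt(67).
The factor k**2 + 7*k/3 - 1/2 splits as (k - a)(k - a') with a = -7/6 - (1/6)*sqrt(67), a' = -7/6 + (1/6)*sqrt(67). At the order-1 pole a set g(k) = (k - a)*f(k) = [35*k**2/38 - 28*k/31 - 29/4] / (k - a').
Simple pole: residue = g(a) at a = -7/6 - (1/6)*sqrt(67), which is -10787/7068 + (68455/473556)*sqrt(67).
The factor k**2 + 7*k/3 - 1/2 splits as (k - a)(k - a') with a = -7/6 + (1/6)*sqrt(67), a' = -7/6 - (1/6)*sqrt(67). At the order-1 pole a set g(k) = (k - a)*f(k) = [35*k**2/38 - 28*k/31 - 29/4] / (k - a').
Simple pole: residue = g(a) at a = -7/6 + (1/6)*sqrt(67), which is -10787/7068 - (68455/473556)*sqrt(67).
List the singular points by increasing real part (a conjugate pair: the negative imaginary part first).

Radius of convergence at 0: -7/6 + (1/6)*sqrt(67).
At -7/6 - (1/6)*sqrt(67): a pole of order 1; residue -10787/7068 + (68455/473556)*sqrt(67).
At -7/6 + (1/6)*sqrt(67): a pole of order 1; residue -10787/7068 - (68455/473556)*sqrt(67).


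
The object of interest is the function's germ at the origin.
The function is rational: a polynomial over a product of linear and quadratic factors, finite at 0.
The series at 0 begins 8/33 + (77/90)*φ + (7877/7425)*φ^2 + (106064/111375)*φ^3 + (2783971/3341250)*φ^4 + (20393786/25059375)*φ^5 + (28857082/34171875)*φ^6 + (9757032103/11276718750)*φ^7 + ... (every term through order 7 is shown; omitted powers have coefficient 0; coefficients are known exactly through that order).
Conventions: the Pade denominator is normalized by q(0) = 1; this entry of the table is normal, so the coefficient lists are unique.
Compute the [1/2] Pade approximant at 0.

Taylor coefficients needed (read off): a_0 = 8/33, a_1 = 77/90, a_2 = 7877/7425, a_3 = 106064/111375.
Write the denominator as Q(φ) = 1 + q1*φ + q2*φ^2. Requiring Q*f - P = O(φ^4) with deg P <= 1 kills the coefficients of φ^2..φ^3 in Q*f:
  φ^2: a_2 + q1*a_1 + q2*a_0 = 0, i.e. 7877/7425 + (77/90)*q1 + (8/33)*q2 = 0.
  φ^3: a_3 + q1*a_2 + q2*a_1 = 0, i.e. 106064/111375 + (7877/7425)*q1 + (77/90)*q2 = 0.
Solving this linear system: q1 = -221102/155115, q2 = 304516/465345.
The numerator is Q*f truncated at degree 1: P0 = a_0 = 8/33; P1 = a_1 + q1*a_0 = 1044239/2047518.

The Pade approximant has numerator coefficients [8/33, 1044239/2047518]; denominator coefficients [1, -221102/155115, 304516/465345].


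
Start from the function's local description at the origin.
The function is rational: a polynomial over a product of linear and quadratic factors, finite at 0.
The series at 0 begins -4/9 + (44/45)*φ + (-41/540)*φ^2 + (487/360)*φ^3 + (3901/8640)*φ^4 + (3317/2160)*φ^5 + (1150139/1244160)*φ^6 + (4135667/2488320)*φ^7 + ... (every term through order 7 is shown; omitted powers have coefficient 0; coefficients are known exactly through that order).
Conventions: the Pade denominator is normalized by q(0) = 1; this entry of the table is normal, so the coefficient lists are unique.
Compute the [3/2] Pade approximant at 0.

The Pade approximant has numerator coefficients [-4/9, 30039098/26094075, -12649312/1174233375, 469428608/1174233375]; denominator coefficients [1, -6787337/17396050, -139858583/139168400].

Taylor coefficients needed (read off): a_0 = -4/9, a_1 = 44/45, a_2 = -41/540, a_3 = 487/360, a_4 = 3901/8640, a_5 = 3317/2160.
Write the denominator as Q(φ) = 1 + q1*φ + q2*φ^2. Requiring Q*f - P = O(φ^6) with deg P <= 3 kills the coefficients of φ^4..φ^5 in Q*f:
  φ^4: a_4 + q1*a_3 + q2*a_2 = 0, i.e. 3901/8640 + (487/360)*q1 + (-41/540)*q2 = 0.
  φ^5: a_5 + q1*a_4 + q2*a_3 = 0, i.e. 3317/2160 + (3901/8640)*q1 + (487/360)*q2 = 0.
Solving this linear system: q1 = -6787337/17396050, q2 = -139858583/139168400.
The numerator is Q*f truncated at degree 3: P0 = a_0 = -4/9; P1 = a_1 + q1*a_0 = 30039098/26094075; P2 = a_2 + q1*a_1 + q2*a_0 = -12649312/1174233375; P3 = a_3 + q1*a_2 + q2*a_1 = 469428608/1174233375.


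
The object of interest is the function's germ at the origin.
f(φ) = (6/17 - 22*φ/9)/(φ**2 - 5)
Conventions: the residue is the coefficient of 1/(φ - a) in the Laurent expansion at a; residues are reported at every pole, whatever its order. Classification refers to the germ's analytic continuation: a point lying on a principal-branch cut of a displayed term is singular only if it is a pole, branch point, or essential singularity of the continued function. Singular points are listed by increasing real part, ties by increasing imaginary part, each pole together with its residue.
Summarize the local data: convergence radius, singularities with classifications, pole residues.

Denominator factor (φ**2 - 5): discriminant 20, real irrational roots sqrt(5) and -sqrt(5); poles of order 1, moduli sqrt(5) and sqrt(5).
The radius of convergence is the smallest modulus among the singular points: sqrt(5).
The factor φ**2 - 5 splits as (φ - a)(φ - a') with a = -sqrt(5), a' = sqrt(5). At the order-1 pole a set g(φ) = (φ - a)*f(φ) = [6/17 - 22*φ/9] / (φ - a').
Simple pole: residue = g(a) at a = -sqrt(5), which is -11/9 - (3/85)*sqrt(5).
The factor φ**2 - 5 splits as (φ - a)(φ - a') with a = sqrt(5), a' = -sqrt(5). At the order-1 pole a set g(φ) = (φ - a)*f(φ) = [6/17 - 22*φ/9] / (φ - a').
Simple pole: residue = g(a) at a = sqrt(5), which is -11/9 + (3/85)*sqrt(5).
List the singular points by increasing real part (a conjugate pair: the negative imaginary part first).

Radius of convergence at 0: sqrt(5).
At -sqrt(5): a pole of order 1; residue -11/9 - (3/85)*sqrt(5).
At sqrt(5): a pole of order 1; residue -11/9 + (3/85)*sqrt(5).


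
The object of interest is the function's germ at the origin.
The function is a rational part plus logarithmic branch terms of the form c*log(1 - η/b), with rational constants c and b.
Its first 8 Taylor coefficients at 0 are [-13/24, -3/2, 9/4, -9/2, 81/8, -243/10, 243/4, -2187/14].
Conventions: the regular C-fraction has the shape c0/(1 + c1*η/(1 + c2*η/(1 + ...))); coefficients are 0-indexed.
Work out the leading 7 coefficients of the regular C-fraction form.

The regular C-fraction coefficients are [-13/24, -36/13, 111/26, 13/74, 49/37, 111/245, 513/490].

Taylor coefficients (read off): a_0 = -13/24, a_1 = -3/2, a_2 = 9/4, a_3 = -9/2, a_4 = 81/8, a_5 = -243/10, a_6 = 243/4.
c0 = a_0 = -13/24. Peel one level at a time: if S = 1 + c*η/S' with S'(0) = 1, then c is the η-coefficient of S and S' = c*η/(S - 1).
S_1 = c0/f = 1 + (-36/13)*η + (1998/169)*η^2 + ...; c1 = -36/13.
S_2 = c1*η/(S_1 - 1) = 1 + (111/26)*η + (-3/4)*η^2 + ...; c2 = 111/26.
S_3 = c2*η/(S_2 - 1) = 1 + (13/74)*η + (-637/2738)*η^2 + ...; c3 = 13/74.
S_4 = c3*η/(S_3 - 1) = 1 + (49/37)*η + (-3/5)*η^2 + ...; c4 = 49/37.
S_5 = c4*η/(S_4 - 1) = 1 + (111/245)*η + (-56943/120050)*η^2 + ...; c5 = 111/245.
S_6 = c5*η/(S_5 - 1) = 1 + (513/490)*η + ...; c6 = 513/490.


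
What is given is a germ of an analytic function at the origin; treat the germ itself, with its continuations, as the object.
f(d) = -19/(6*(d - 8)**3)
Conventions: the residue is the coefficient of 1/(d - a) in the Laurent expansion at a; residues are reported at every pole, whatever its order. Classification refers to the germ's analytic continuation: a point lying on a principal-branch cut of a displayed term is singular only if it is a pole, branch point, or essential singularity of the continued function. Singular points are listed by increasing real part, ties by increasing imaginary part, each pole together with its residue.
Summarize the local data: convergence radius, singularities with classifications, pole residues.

Radius of convergence at 0: 8.
At 8: a pole of order 3; residue 0.

Denominator factor (d - 8)^3: pole of order 3 at 8, modulus 8.
The radius of convergence is the smallest modulus among the singular points: 8.
At the order-3 pole 8 set g(d) = (d - (8))^3*f(d) = -19/6.
Order-3 pole: residue = g''(a)/2; g''(8) = 0, so the residue is 0.


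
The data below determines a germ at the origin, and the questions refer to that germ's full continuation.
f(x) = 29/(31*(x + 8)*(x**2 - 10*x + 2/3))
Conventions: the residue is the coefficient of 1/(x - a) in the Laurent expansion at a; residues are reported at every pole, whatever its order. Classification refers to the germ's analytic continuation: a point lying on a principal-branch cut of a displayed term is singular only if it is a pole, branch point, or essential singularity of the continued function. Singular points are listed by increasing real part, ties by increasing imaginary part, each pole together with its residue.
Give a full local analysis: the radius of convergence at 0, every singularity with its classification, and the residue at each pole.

Radius of convergence at 0: 5 - (1/3)*sqrt(219).
At -8: a pole of order 1; residue 87/13454.
At 5 - (1/3)*sqrt(219): a pole of order 1; residue -87/26908 - (1131/1964284)*sqrt(219).
At 5 + (1/3)*sqrt(219): a pole of order 1; residue -87/26908 + (1131/1964284)*sqrt(219).

Denominator factor (x + 8): pole of order 1 at -8, modulus 8.
Denominator factor (x**2 - 10*x + 2/3): discriminant 292/3, real irrational roots 5 + (1/3)*sqrt(219) and 5 - (1/3)*sqrt(219); poles of order 1, moduli 5 + (1/3)*sqrt(219) and 5 - (1/3)*sqrt(219).
The radius of convergence is the smallest modulus among the singular points: 5 - (1/3)*sqrt(219).
At the order-1 pole -8 set g(x) = (x - (-8))*f(x) = 29/(31*(x**2 - 10*x + 2/3)).
Simple pole: residue = g(a) at a = -8, which is 87/13454.
The factor x**2 - 10*x + 2/3 splits as (x - a)(x - a') with a = 5 - (1/3)*sqrt(219), a' = 5 + (1/3)*sqrt(219). At the order-1 pole a set g(x) = (x - a)*f(x) = [29/(31*(x + 8))] / (x - a').
Simple pole: residue = g(a) at a = 5 - (1/3)*sqrt(219), which is -87/26908 - (1131/1964284)*sqrt(219).
The factor x**2 - 10*x + 2/3 splits as (x - a)(x - a') with a = 5 + (1/3)*sqrt(219), a' = 5 - (1/3)*sqrt(219). At the order-1 pole a set g(x) = (x - a)*f(x) = [29/(31*(x + 8))] / (x - a').
Simple pole: residue = g(a) at a = 5 + (1/3)*sqrt(219), which is -87/26908 + (1131/1964284)*sqrt(219).
List the singular points by increasing real part (a conjugate pair: the negative imaginary part first).


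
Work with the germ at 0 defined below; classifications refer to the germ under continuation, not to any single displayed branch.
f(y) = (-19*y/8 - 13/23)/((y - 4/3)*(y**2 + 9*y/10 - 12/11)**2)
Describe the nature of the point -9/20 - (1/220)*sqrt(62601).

The denominator factor y**2 + 9*y/10 - 12/11 vanishes at -9/20 - (1/220)*sqrt(62601) and appears to the power 2; the numerator there equals 1853/3680 + (19/1760)*sqrt(62601), nonzero, and no other factor vanishes.
Hence a pole whose order is the multiplicity, 2.

The point is a pole of order 2.


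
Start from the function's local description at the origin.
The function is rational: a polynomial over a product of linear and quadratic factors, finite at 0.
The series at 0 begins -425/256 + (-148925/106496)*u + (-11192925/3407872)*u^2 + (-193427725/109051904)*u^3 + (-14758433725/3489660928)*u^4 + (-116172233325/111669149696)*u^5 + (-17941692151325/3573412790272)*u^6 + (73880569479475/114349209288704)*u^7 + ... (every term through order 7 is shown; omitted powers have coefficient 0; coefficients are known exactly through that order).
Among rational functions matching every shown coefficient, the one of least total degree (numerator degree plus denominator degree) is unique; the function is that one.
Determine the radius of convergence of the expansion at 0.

The radius of convergence is -5/24 + (1/24)*sqrt(537).

No rational of total degree below 5 reproduces all 8 coefficients; solving the [1/4] Pade equations on them gives f(u) = (3*u/13 + 34/9)/((u - 8/5)**2*(u**2 - 5*u/12 - 8/9)), whose expansion matches every shown term.
Denominator factor (u**2 - 5*u/12 - 8/9): discriminant 179/48, real irrational roots 5/24 + (1/24)*sqrt(537) and 5/24 - (1/24)*sqrt(537); poles of order 1, moduli 5/24 + (1/24)*sqrt(537) and -5/24 + (1/24)*sqrt(537).
Denominator factor (u - 8/5)^2: pole of order 2 at 8/5, modulus 8/5.
The radius of convergence is the smallest modulus among the singular points: -5/24 + (1/24)*sqrt(537).


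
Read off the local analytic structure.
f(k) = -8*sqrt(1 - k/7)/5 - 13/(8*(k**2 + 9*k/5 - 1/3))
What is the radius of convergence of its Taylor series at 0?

Denominator factor (k**2 + 9*k/5 - 1/3): discriminant 343/75, real irrational roots -9/10 + (7/30)*sqrt(21) and -9/10 - (7/30)*sqrt(21); poles of order 1, moduli -9/10 + (7/30)*sqrt(21) and 9/10 + (7/30)*sqrt(21).
Branch term (-8/5)*sqrt(1 - k/(7)): its argument vanishes at k = 7, a square-root branch point, modulus 7.
The radius of convergence is the smallest modulus among the singular points: -9/10 + (7/30)*sqrt(21).

The radius of convergence is -9/10 + (7/30)*sqrt(21).


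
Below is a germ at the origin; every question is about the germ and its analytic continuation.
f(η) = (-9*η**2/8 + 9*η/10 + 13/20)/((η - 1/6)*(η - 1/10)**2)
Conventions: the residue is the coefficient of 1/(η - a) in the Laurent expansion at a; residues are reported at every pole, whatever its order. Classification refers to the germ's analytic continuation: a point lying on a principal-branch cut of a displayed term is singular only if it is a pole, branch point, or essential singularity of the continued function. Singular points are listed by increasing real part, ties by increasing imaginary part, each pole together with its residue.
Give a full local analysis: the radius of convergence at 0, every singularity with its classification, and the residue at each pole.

Denominator factor (η - 1/6): pole of order 1 at 1/6, modulus 1/6.
Denominator factor (η - 1/10)^2: pole of order 2 at 1/10, modulus 1/10.
The radius of convergence is the smallest modulus among the singular points: 1/10.
At the order-2 pole 1/10 set g(η) = (η - (1/10))^2*f(η) = (-9*η**2/8 + 9*η/10 + 13/20)/(η - 1/6).
Order-2 pole: residue = g'(a); g'(1/10) = -5571/32, so the residue is -5571/32.
At the order-1 pole 1/6 set g(η) = (η - (1/6))*f(η) = (-9*η**2/8 + 9*η/10 + 13/20)/(η - 1/10)**2.
Simple pole: residue = g(a) at a = 1/6, which is 5535/32.
List the singular points by increasing real part (a conjugate pair: the negative imaginary part first).

Radius of convergence at 0: 1/10.
At 1/10: a pole of order 2; residue -5571/32.
At 1/6: a pole of order 1; residue 5535/32.


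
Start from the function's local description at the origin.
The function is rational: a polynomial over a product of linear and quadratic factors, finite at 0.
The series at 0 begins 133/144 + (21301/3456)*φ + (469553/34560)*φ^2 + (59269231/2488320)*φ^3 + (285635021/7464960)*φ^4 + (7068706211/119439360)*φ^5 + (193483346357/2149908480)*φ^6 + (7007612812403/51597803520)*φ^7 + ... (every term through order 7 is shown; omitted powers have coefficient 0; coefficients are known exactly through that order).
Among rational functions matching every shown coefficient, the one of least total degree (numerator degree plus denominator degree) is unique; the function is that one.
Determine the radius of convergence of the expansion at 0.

The radius of convergence is 2/3.

No rational of total degree below 5 reproduces all 8 coefficients; solving the [2/3] Pade equations on them gives f(φ) = (9*φ**2/5 - 29*φ/4 - 38/21)/((φ - 12/7)**2*(φ - 2/3)), whose expansion matches every shown term.
Denominator factor (φ - 12/7)^2: pole of order 2 at 12/7, modulus 12/7.
Denominator factor (φ - 2/3): pole of order 1 at 2/3, modulus 2/3.
The radius of convergence is the smallest modulus among the singular points: 2/3.


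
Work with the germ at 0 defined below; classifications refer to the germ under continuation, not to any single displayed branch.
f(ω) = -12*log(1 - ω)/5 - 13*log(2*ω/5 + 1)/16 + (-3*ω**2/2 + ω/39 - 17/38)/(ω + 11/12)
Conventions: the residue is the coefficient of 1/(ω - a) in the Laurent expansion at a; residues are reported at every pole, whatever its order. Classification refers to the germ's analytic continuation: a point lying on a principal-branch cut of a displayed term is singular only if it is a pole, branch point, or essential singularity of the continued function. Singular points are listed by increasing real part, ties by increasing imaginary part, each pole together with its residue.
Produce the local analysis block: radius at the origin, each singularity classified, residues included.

Denominator factor (ω + 11/12): pole of order 1 at -11/12, modulus 11/12.
Branch term (-13/16)*log(1 - ω/(-5/2)): its argument vanishes at ω = -5/2, a logarithmic branch point, modulus 5/2.
Branch term (-12/5)*log(1 - ω/(1)): its argument vanishes at ω = 1, a logarithmic branch point, modulus 1.
The radius of convergence is the smallest modulus among the singular points: 11/12.
The branch terms are analytic at -11/12 and contribute nothing to the residue; only the rational part matters.
At the order-1 pole -11/12 set g(ω) = (ω - (-11/12))*(rational part) = -3*ω**2/2 + ω/39 - 17/38.
Simple pole: residue = g(a) at a = -11/12, which is -123157/71136.
List the singular points by increasing real part (a conjugate pair: the negative imaginary part first).

Radius of convergence at 0: 11/12.
At -5/2: a logarithmic branch point.
At -11/12: a pole of order 1; residue -123157/71136.
At 1: a logarithmic branch point.


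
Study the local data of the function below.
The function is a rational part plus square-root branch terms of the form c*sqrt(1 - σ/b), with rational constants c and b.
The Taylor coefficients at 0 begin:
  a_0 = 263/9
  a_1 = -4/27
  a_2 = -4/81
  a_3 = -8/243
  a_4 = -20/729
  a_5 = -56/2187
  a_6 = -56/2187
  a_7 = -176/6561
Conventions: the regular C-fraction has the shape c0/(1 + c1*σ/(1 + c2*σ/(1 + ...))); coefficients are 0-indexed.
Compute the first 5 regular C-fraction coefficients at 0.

The regular C-fraction coefficients are [263/9, 4/789, -89/263, -263/801, -271/801].

Taylor coefficients (read off): a_0 = 263/9, a_1 = -4/27, a_2 = -4/81, a_3 = -8/243, a_4 = -20/729.
c0 = a_0 = 263/9. Peel one level at a time: if S = 1 + c*σ/S' with S'(0) = 1, then c is the σ-coefficient of S and S' = c*σ/(S - 1).
S_1 = c0/f = 1 + (4/789)*σ + (356/207507)*σ^2 + ...; c1 = 4/789.
S_2 = c1*σ/(S_1 - 1) = 1 + (-89/263)*σ + (-1/9)*σ^2 + ...; c2 = -89/263.
S_3 = c2*σ/(S_2 - 1) = 1 + (-263/801)*σ + (-71273/641601)*σ^2 + ...; c3 = -263/801.
S_4 = c3*σ/(S_3 - 1) = 1 + (-271/801)*σ + ...; c4 = -271/801.


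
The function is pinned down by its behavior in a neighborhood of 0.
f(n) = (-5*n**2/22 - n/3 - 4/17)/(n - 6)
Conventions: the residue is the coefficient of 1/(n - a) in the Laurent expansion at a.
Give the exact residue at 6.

The residue is -1948/187.

At the order-1 pole 6 set g(n) = (n - (6))*f(n) = -5*n**2/22 - n/3 - 4/17.
Simple pole: residue = g(a) at a = 6, which is -1948/187.


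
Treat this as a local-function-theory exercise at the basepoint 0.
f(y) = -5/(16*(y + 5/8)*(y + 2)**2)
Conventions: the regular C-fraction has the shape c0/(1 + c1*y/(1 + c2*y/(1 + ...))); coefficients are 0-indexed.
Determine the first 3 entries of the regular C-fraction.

The regular C-fraction coefficients are [-1/8, 13/5, -37/52].

Taylor coefficients (expand at 0): a_0 = -1/8, a_1 = 13/40, a_2 = -491/800.
c0 = a_0 = -1/8. Peel one level at a time: if S = 1 + c*y/S' with S'(0) = 1, then c is the y-coefficient of S and S' = c*y/(S - 1).
S_1 = c0/f = 1 + (13/5)*y + (37/20)*y^2 + ...; c1 = 13/5.
S_2 = c1*y/(S_1 - 1) = 1 + (-37/52)*y + ...; c2 = -37/52.


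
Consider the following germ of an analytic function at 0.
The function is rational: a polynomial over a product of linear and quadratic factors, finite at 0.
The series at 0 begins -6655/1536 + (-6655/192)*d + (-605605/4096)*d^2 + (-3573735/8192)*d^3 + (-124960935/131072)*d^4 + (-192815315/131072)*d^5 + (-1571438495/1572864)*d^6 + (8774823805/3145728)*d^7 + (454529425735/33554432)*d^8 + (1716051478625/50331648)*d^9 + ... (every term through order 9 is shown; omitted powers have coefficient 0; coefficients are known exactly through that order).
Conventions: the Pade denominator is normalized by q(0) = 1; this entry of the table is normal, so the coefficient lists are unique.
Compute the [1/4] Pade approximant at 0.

The Pade approximant has numerator coefficients [-6655/1536, -3323507/711168]; denominator coefficients [1, -16023/2315, 393477/18520, -1276539/37040, 16322691/592640].

Taylor coefficients needed (read off): a_0 = -6655/1536, a_1 = -6655/192, a_2 = -605605/4096, a_3 = -3573735/8192, a_4 = -124960935/131072, a_5 = -192815315/131072.
Write the denominator as Q(d) = 1 + q1*d + q2*d^2 + q3*d^3 + q4*d^4. Requiring Q*f - P = O(d^6) with deg P <= 1 kills the coefficients of d^2..d^5 in Q*f:
  d^2: a_2 + q1*a_1 + q2*a_0 = 0, i.e. -605605/4096 + (-6655/192)*q1 + (-6655/1536)*q2 = 0.
  d^3: a_3 + q1*a_2 + q2*a_1 + q3*a_0 = 0, i.e. -3573735/8192 + (-605605/4096)*q1 + (-6655/192)*q2 + (-6655/1536)*q3 = 0.
  d^4: a_4 + q1*a_3 + q2*a_2 + q3*a_1 + q4*a_0 = 0, i.e. -124960935/131072 + (-3573735/8192)*q1 + (-605605/4096)*q2 + (-6655/192)*q3 + (-6655/1536)*q4 = 0.
  d^5: a_5 + q1*a_4 + q2*a_3 + q3*a_2 + q4*a_1 = 0, i.e. -192815315/131072 + (-124960935/131072)*q1 + (-3573735/8192)*q2 + (-605605/4096)*q3 + (-6655/192)*q4 = 0.
Solving this linear system: q1 = -16023/2315, q2 = 393477/18520, q3 = -1276539/37040, q4 = 16322691/592640.
The numerator is Q*f truncated at degree 1: P0 = a_0 = -6655/1536; P1 = a_1 + q1*a_0 = -3323507/711168.


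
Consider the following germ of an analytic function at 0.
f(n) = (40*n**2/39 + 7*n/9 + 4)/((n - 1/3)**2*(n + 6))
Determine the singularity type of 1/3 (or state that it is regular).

The denominator factor n - 1/3 vanishes at 1/3 and appears to the power 2; the numerator there equals 1535/351, nonzero, and no other factor vanishes.
Hence a pole whose order is the multiplicity, 2.

The point is a pole of order 2.


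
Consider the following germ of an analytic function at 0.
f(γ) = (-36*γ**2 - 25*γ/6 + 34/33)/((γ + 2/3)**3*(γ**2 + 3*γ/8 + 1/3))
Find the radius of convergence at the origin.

Denominator factor (γ + 2/3)^3: pole of order 3 at -2/3, modulus 2/3.
Denominator factor (γ**2 + 3*γ/8 + 1/3): discriminant -229/192, complex-conjugate roots (-3/16) + ((1/48)*sqrt(687))*i and (-3/16) - ((1/48)*sqrt(687))*i; poles of order 1, moduli (1/3)*sqrt(3) and (1/3)*sqrt(3).
The radius of convergence is the smallest modulus among the singular points: (1/3)*sqrt(3).

The radius of convergence is (1/3)*sqrt(3).


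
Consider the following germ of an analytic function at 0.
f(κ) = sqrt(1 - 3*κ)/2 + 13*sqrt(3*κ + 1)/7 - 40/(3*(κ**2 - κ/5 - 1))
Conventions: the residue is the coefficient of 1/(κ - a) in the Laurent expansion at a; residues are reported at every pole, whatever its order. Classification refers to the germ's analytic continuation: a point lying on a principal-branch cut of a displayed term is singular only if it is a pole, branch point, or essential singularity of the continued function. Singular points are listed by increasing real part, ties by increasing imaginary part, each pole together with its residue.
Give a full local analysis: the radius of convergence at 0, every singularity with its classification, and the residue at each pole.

Denominator factor (κ**2 - κ/5 - 1): discriminant 101/25, real irrational roots 1/10 + (1/10)*sqrt(101) and 1/10 - (1/10)*sqrt(101); poles of order 1, moduli 1/10 + (1/10)*sqrt(101) and -1/10 + (1/10)*sqrt(101).
Branch term (13/7)*sqrt(1 - κ/(-1/3)): its argument vanishes at κ = -1/3, a square-root branch point, modulus 1/3.
Branch term (1/2)*sqrt(1 - κ/(1/3)): its argument vanishes at κ = 1/3, a square-root branch point, modulus 1/3.
The radius of convergence is the smallest modulus among the singular points: 1/3.
The branch terms are analytic at 1/10 - (1/10)*sqrt(101) and contribute nothing to the residue; only the rational part matters.
The factor κ**2 - κ/5 - 1 splits as (κ - a)(κ - a') with a = 1/10 - (1/10)*sqrt(101), a' = 1/10 + (1/10)*sqrt(101). At the order-1 pole a set g(κ) = (κ - a)*(rational part) = [-40/3] / (κ - a').
Simple pole: residue = g(a) at a = 1/10 - (1/10)*sqrt(101), which is (200/303)*sqrt(101).
The branch terms are analytic at 1/10 + (1/10)*sqrt(101) and contribute nothing to the residue; only the rational part matters.
The factor κ**2 - κ/5 - 1 splits as (κ - a)(κ - a') with a = 1/10 + (1/10)*sqrt(101), a' = 1/10 - (1/10)*sqrt(101). At the order-1 pole a set g(κ) = (κ - a)*(rational part) = [-40/3] / (κ - a').
Simple pole: residue = g(a) at a = 1/10 + (1/10)*sqrt(101), which is -(200/303)*sqrt(101).
List the singular points by increasing real part (a conjugate pair: the negative imaginary part first).

Radius of convergence at 0: 1/3.
At 1/10 - (1/10)*sqrt(101): a pole of order 1; residue (200/303)*sqrt(101).
At -1/3: an algebraic (square-root) branch point.
At 1/3: an algebraic (square-root) branch point.
At 1/10 + (1/10)*sqrt(101): a pole of order 1; residue -(200/303)*sqrt(101).


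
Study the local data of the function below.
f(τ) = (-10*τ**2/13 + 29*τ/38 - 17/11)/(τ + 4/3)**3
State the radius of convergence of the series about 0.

Denominator factor (τ + 4/3)^3: pole of order 3 at -4/3, modulus 4/3.
The radius of convergence is the smallest modulus among the singular points: 4/3.

The radius of convergence is 4/3.


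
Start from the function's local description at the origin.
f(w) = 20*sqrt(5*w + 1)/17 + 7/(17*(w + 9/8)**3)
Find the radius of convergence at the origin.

Denominator factor (w + 9/8)^3: pole of order 3 at -9/8, modulus 9/8.
Branch term (20/17)*sqrt(1 - w/(-1/5)): its argument vanishes at w = -1/5, a square-root branch point, modulus 1/5.
The radius of convergence is the smallest modulus among the singular points: 1/5.

The radius of convergence is 1/5.


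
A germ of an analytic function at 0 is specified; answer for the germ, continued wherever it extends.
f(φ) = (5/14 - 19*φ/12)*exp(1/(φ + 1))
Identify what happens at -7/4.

There is no denominator, hence no pole anywhere.
The essential point of exp(1/(φ - (-1))) is -1, not -7/4.
So the germ continues analytically to -7/4.

The point is a regular point.


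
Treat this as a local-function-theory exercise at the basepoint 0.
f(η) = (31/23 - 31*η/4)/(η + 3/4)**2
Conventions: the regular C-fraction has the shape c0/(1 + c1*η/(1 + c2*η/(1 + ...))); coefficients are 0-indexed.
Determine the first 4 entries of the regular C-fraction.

The regular C-fraction coefficients are [496/207, 101/12, -7225/1212, 64/303].

Taylor coefficients (expand at 0): a_0 = 496/207, a_1 = -12524/621, a_2 = 30752/621, a_3 = -537664/5589.
c0 = a_0 = 496/207. Peel one level at a time: if S = 1 + c*η/S' with S'(0) = 1, then c is the η-coefficient of S and S' = c*η/(S - 1).
S_1 = c0/f = 1 + (101/12)*η + (7225/144)*η^2 + ...; c1 = 101/12.
S_2 = c1*η/(S_1 - 1) = 1 + (-7225/1212)*η + (115600/91809)*η^2 + ...; c2 = -7225/1212.
S_3 = c2*η/(S_2 - 1) = 1 + (64/303)*η + ...; c3 = 64/303.
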